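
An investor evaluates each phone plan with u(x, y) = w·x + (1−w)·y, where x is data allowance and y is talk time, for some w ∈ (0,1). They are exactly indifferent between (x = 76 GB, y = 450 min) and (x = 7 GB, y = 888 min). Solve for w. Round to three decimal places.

u(76,450) = u(7,888) means w·76 + (1−w)·450 = w·7 + (1−w)·888.
Rearranging, 69·w − 438·(1−w) = 0.
Hence w = 438/(69+438) = 438/507 = 0.864.

w = 0.864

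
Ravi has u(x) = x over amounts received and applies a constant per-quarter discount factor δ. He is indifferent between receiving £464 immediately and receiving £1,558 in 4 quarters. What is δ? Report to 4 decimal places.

δ ≈ 0.7387

Equating discounted utilities: u(464) = δ^4·u(1558) ⇒ δ^4 = u(464)/u(1558).
With u(x) = x: δ^4 = 464/1558 = 0.29782.
Hence δ = (0.29782)^(1/4) = 0.738733.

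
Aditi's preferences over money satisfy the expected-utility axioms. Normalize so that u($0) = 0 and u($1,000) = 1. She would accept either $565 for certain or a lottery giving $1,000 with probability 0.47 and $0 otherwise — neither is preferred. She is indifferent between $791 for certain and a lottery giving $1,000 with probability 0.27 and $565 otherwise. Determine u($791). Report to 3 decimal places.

0.613

First, u($565) = 0.47·u($1,000) + 0.53·u($0) = 0.47.
Chaining: u($791) = 0.27·1.00 + 0.73·0.47 = 0.6131.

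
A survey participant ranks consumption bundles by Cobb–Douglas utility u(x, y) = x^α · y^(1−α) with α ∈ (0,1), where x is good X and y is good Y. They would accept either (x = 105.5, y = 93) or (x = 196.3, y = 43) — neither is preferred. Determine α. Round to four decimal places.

α ≈ 0.5540

Indifference: 105.5^α · 93^(1−α) = 196.3^α · 43^(1−α).
Taking logs: α·ln 105.5 + (1−α)·ln 93 = α·ln 196.3 + (1−α)·ln 43, i.e. α·-0.6209331 = (1−α)·-0.7713994.
With A = -0.6209331 and B = -0.7713994: α·A = (1−α)·B, so α = B/(A+B) = -0.7713994/-1.3923325 ≈ 0.5540.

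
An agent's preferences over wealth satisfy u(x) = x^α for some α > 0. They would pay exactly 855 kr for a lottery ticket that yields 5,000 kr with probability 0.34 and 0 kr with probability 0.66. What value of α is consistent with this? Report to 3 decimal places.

EU(lottery) = 0.34·5000^α + 0.66·0 = 0.34·5000^α.
Setting u(855) equal to that: 855^α = 0.34·5000^α ⇒ (855/5000)^α = 0.34.
α = ln(0.34) / ln(855/5000) = -1.078810/-1.766092 ≈ 0.611.

α ≈ 0.611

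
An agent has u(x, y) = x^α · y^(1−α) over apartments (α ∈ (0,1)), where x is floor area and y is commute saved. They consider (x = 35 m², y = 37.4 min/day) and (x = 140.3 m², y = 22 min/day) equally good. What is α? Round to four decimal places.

Set the two utilities equal: 35^α·37.4^(1−α) = 140.3^α·22^(1−α).
Taking logs: α·ln 35 + (1−α)·ln 37.4 = α·ln 140.3 + (1−α)·ln 22, i.e. α·-1.3884349 = (1−α)·-0.5306283.
With A = -1.3884349 and B = -0.5306283: α·A = (1−α)·B, so α = B/(A+B) = -0.5306283/-1.9190632 ≈ 0.2765.

α ≈ 0.2765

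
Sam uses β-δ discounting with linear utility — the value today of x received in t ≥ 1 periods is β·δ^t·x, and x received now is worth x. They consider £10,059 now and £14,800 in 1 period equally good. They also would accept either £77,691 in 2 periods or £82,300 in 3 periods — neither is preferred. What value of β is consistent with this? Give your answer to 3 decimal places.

The second indifference involves only future payoffs, so β cancels: β·δ^2·77691 = β·δ^3·82300, giving δ = 77691/82300 = 0.94400.
Substituting δ into 10059 = β·δ·14800: β = 10059/(13971.164) ≈ 0.720.

β ≈ 0.720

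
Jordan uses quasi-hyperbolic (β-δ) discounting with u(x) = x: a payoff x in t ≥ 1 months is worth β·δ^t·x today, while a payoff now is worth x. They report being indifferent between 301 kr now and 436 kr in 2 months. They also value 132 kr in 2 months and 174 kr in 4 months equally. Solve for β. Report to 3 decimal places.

β ≈ 0.910

The second indifference involves only future payoffs, so β cancels: β·δ^2·132 = β·δ^4·174, giving δ^2 = 132/174 = 0.75862, so δ = 0.87099.
Now use the now-vs-future pair: 301 = β·δ^2·436 gives β = 301/(0.75862·436) ≈ 0.910.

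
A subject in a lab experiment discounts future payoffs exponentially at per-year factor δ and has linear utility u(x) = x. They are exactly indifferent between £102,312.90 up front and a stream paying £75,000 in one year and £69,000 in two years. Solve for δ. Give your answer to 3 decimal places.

The stream is worth 75000δ + 69000δ² today, so 75000δ + 69000δ² = 102312.90.
Rearranged: 69000δ² + 75000δ − 102312.90 = 0.
The positive root is δ = [−75000 + √(75000² + 4·69000·102312.90)] / (2·69000) = (−75000 + 184020.000)/138000 ≈ 0.790.

δ ≈ 0.790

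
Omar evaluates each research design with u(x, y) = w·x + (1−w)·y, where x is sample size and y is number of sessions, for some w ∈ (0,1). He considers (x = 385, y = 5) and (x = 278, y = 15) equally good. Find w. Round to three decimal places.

Indifference: w·385 + (1−w)·5 = w·278 + (1−w)·15.
Collecting terms: w·107 = (1−w)·10.
So w/(1−w) = 10/107 = 0.0935, giving w = 10/(107+10) = 0.085.

w = 0.085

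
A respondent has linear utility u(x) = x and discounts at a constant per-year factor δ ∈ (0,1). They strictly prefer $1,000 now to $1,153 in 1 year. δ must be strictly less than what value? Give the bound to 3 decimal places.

δ < 0.867

Comparing present values: 1000 > δ·1153.
So δ < 1000/1153 = 0.86730.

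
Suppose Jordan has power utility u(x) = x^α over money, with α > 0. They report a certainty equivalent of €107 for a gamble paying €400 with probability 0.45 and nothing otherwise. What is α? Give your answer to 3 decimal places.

Since u(0) = 0, the lottery's EU is 0.45·400^α.
Setting u(107) equal to that: 107^α = 0.45·400^α ⇒ (107/400)^α = 0.45.
Taking logs: α·ln(107/400) = ln(0.45), so α = -0.798508 / -1.318636 ≈ 0.606.

α ≈ 0.606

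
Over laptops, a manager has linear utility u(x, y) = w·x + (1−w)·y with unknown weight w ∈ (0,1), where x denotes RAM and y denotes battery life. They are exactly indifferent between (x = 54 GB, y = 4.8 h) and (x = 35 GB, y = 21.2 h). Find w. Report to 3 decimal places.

Indifference: w·54 + (1−w)·4.8 = w·35 + (1−w)·21.2.
w·(54−35) = (1−w)·(21.2−4.8), i.e. w·19 = (1−w)·16.4.
Hence w = 16.4/(19+16.4) = 16.4/35.4 = 0.463.

w = 0.463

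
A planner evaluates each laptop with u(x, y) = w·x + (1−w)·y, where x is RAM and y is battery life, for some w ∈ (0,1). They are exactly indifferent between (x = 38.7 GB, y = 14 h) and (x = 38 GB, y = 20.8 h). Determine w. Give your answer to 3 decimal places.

Indifference: w·38.7 + (1−w)·14 = w·38 + (1−w)·20.8.
Rearranging, 0.7·w − 6.8·(1−w) = 0.
So w/(1−w) = 6.8/0.7 = 9.7143, giving w = 6.8/(0.7+6.8) = 0.907.

w = 0.907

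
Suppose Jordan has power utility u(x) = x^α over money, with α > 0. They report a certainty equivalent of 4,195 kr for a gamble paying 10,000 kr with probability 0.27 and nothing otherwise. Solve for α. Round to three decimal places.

α ≈ 1.507

Since u(0) = 0, the lottery's EU is 0.27·10000^α.
Setting u(4195) equal to that: 4195^α = 0.27·10000^α ⇒ (4195/10000)^α = 0.27.
α = ln(0.27) / ln(4195/10000) = -1.309333/-0.868692 ≈ 1.507.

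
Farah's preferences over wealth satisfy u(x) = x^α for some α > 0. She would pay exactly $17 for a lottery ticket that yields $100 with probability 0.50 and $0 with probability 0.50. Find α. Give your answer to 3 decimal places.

EU(lottery) = 0.50·100^α + 0.50·0 = 0.50·100^α.
Indifference: 17^α = 0.50·100^α, so (17/100)^α = 0.50.
α = ln(0.50) / ln(17/100) = -0.693147/-1.771957 ≈ 0.391.

α ≈ 0.391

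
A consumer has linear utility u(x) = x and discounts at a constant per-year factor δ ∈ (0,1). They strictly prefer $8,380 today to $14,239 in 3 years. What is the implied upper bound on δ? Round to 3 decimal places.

Under u(x) = x this choice says 8380 > δ^3·14239.
Dividing by 14239: δ^3 < 0.58852. Both sides are positive, so the cube root keeps the direction.
δ < (8380/14239)^(1/3) ≈ 0.838.

δ < 0.838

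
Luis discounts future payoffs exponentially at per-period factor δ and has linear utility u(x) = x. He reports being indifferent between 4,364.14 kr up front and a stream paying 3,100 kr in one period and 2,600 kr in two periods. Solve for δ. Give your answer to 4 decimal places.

δ ≈ 0.8300

Equating present values: 4364.14 = 3100δ + 2600δ².
Rearranged: 2600δ² + 3100δ − 4364.14 = 0.
The positive root is δ = [−3100 + √(3100² + 4·2600·4364.14)] / (2·2600) = (−3100 + 7416.000)/5200 ≈ 0.8300.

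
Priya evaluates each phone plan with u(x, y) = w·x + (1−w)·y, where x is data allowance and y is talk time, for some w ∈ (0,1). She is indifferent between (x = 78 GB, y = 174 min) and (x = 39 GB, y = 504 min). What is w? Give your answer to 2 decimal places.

w = 0.89

Equating utilities: w·78 + (1−w)·174 = w·39 + (1−w)·504.
w·(78−39) = (1−w)·(504−174), i.e. w·39 = (1−w)·330.
So w/(1−w) = 330/39 = 8.4615, giving w = 330/(39+330) = 0.89.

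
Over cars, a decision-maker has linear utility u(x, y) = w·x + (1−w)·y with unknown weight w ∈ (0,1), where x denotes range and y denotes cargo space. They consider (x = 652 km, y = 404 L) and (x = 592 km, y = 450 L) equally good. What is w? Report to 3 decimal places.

Equating utilities: w·652 + (1−w)·404 = w·592 + (1−w)·450.
Rearranging, 60·w − 46·(1−w) = 0.
The marginal rate of substitution is 46/60, so w = 46/(60+46) = 0.434.

w = 0.434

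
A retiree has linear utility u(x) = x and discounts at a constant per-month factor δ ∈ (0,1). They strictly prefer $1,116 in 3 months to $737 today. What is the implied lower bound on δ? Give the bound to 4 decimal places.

Comparing present values: 737 < δ^3·1116.
Hence δ^3 > 737/1116 = 0.66039, and x ↦ x^(1/3) is increasing on (0,∞).
δ > (737/1116)^(1/3) ≈ 0.8708.

δ > 0.8708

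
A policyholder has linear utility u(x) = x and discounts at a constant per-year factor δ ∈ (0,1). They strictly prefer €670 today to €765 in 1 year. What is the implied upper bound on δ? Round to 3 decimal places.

δ < 0.876

The preference means 670 > δ·765.
So δ < 670/765 = 0.87582.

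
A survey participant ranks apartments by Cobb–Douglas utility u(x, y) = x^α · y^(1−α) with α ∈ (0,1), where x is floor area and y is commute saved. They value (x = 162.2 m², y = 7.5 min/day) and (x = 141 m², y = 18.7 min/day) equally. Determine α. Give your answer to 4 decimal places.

α ≈ 0.8671

Set the two utilities equal: 162.2^α·7.5^(1−α) = 141^α·18.7^(1−α).
Taking logs: α·ln 162.2 + (1−α)·ln 7.5 = α·ln 141 + (1−α)·ln 18.7, i.e. α·0.1400703 = (1−α)·0.9136205.
With A = 0.1400703 and B = 0.9136205: α·A = (1−α)·B, so α = B/(A+B) = 0.9136205/1.0536908 ≈ 0.8671.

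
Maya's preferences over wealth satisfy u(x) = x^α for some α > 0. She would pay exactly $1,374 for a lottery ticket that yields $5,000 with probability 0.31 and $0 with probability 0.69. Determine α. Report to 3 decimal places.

α ≈ 0.907

Since u(0) = 0, the lottery's EU is 0.31·5000^α.
Setting u(1374) equal to that: 1374^α = 0.31·5000^α ⇒ (1374/5000)^α = 0.31.
Take logs: α = ln 0.31 / ln(1374/5000) ≈ 0.90669.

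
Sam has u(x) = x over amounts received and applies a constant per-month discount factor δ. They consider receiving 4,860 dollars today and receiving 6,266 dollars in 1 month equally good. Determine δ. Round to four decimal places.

δ ≈ 0.7756

Indifference means u(4860) = δ · u(6266), so δ = u(4860)/u(6266).
With u(x) = x: δ = 4860/6266 = 0.77561.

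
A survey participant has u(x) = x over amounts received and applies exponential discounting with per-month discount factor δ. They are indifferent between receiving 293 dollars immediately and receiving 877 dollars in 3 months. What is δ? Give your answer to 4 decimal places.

δ ≈ 0.6939

Indifference means u(293) = δ^3 · u(877), so δ^3 = u(293)/u(877).
With u(x) = x: δ^3 = 293/877 = 0.33409.
So δ = 0.33409^(1/3) ≈ 0.6939.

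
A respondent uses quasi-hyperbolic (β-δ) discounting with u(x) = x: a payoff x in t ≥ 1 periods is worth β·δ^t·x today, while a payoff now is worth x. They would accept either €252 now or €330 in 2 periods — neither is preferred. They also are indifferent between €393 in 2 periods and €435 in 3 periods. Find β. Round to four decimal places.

β ≈ 0.9356

From the later pair, β·δ^2·393 = β·δ^3·435; dividing through, δ = 393/435 = 0.90345.
Substituting δ into 252 = β·δ^2·330: β = 252/(269.352) ≈ 0.9356.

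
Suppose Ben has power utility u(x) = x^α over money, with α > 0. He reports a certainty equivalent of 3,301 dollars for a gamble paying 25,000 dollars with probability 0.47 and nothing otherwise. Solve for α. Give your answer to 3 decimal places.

The lottery's expected utility is 0.47·u(25000) + 0.53·u(0) = 0.47·25000^α (since u(0) = 0 for α > 0).
Setting u(3301) equal to that: 3301^α = 0.47·25000^α ⇒ (3301/25000)^α = 0.47.
α = ln(0.47) / ln(3301/25000) = -0.755023/-2.024650 ≈ 0.373.

α ≈ 0.373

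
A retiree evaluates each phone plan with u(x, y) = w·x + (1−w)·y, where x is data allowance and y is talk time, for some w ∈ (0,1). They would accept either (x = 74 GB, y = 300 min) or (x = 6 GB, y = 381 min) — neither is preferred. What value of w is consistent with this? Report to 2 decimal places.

Equating utilities: w·74 + (1−w)·300 = w·6 + (1−w)·381.
Rearranging, 68·w − 81·(1−w) = 0.
The marginal rate of substitution is 81/68, so w = 81/(68+81) = 0.54.

w = 0.54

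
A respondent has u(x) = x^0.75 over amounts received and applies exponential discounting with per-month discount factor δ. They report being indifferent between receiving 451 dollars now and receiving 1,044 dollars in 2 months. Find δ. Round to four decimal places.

Equating discounted utilities: u(451) = δ^2·u(1044) ⇒ δ^2 = u(451)/u(1044).
Since u(x) = x^0.75, δ^2 = (451/1044)^0.75 = 0.43199^0.75 = 0.53285.
Hence δ = (0.53285)^(1/2) = 0.729967.

δ ≈ 0.7300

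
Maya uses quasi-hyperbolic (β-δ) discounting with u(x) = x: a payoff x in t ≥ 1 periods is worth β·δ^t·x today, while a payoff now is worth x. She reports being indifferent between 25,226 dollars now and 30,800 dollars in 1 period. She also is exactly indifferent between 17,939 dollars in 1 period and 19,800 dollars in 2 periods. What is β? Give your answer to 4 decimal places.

β ≈ 0.9040

Both payoffs in the second observation are in the future, so β drops out: δ^1·17939 = δ^2·19800 ⇒ δ = 17939/19800 = 0.90601.
The first indifference: 25226 = β·δ·30800, so β = 25226/(δ·30800) = 25226/(0.90601·30800) ≈ 0.9040.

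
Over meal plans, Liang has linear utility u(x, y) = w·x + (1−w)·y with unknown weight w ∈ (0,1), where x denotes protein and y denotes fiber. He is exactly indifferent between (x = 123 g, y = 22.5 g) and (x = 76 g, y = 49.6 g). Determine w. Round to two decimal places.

w = 0.37

u(123,22.5) = u(76,49.6) means w·123 + (1−w)·22.5 = w·76 + (1−w)·49.6.
Rearranging, 47·w − 27.1·(1−w) = 0.
Hence w = 27.1/(47+27.1) = 27.1/74.1 = 0.37.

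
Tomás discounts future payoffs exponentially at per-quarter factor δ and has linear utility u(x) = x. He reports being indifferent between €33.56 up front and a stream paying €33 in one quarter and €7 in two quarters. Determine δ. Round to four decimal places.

δ ≈ 0.8601

The stream is worth 33δ + 7δ² today, so 33δ + 7δ² = 33.56.
So 7δ² + 33δ − 33.56 = 0.
The positive root is δ = [−33 + √(33² + 4·7·33.56)] / (2·7) = (−33 + 45.041)/14 ≈ 0.8601.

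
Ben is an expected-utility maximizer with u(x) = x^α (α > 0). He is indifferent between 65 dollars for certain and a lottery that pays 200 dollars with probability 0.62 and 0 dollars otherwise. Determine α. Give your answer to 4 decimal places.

Since u(0) = 0, the lottery's EU is 0.62·200^α.
Equating: 65^α = 0.62·200^α, i.e. 0.3250^α = 0.62.
α = ln(0.62) / ln(65/200) = -0.4780358/-1.1239301 ≈ 0.4253.

α ≈ 0.4253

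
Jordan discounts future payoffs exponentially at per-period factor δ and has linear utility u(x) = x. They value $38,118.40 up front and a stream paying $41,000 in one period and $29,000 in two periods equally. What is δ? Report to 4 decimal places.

Equating present values: 38118.40 = 41000δ + 29000δ².
That is, 29000δ² + 41000δ − 38118.40 = 0, a quadratic in δ.
By the quadratic formula (taking the positive root), δ = (−41000 + √6102734400.00) / 58000 ≈ 0.6400.

δ ≈ 0.6400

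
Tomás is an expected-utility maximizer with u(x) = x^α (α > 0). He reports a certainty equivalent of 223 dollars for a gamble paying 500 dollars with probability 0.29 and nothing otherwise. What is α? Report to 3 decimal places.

EU(lottery) = 0.29·500^α + 0.71·0 = 0.29·500^α.
Indifference: 223^α = 0.29·500^α, so (223/500)^α = 0.29.
Taking logs: α·ln(223/500) = ln(0.29), so α = -1.237874 / -0.807436 ≈ 1.533.

α ≈ 1.533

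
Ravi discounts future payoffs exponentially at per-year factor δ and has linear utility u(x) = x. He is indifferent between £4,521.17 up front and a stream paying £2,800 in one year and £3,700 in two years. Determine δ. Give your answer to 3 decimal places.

δ ≈ 0.790

Present value of the stream is 2800·δ + 3700·δ². Indifference gives 2800δ + 3700δ² = 4521.17.
Rearranged: 3700δ² + 2800δ − 4521.17 = 0.
The positive root is δ = [−2800 + √(2800² + 4·3700·4521.17)] / (2·3700) = (−2800 + 8646.000)/7400 ≈ 0.790.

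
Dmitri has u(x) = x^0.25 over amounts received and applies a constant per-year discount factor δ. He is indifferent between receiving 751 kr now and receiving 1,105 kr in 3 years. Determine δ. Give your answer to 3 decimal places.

δ ≈ 0.968

Indifference means u(751) = δ^3 · u(1105), so δ^3 = u(751)/u(1105).
Since u(x) = x^0.25, δ^3 = (751/1105)^0.25 = 0.67964^0.25 = 0.90797.
Taking the cube root: δ = 0.90797^(1/3) ≈ 0.968.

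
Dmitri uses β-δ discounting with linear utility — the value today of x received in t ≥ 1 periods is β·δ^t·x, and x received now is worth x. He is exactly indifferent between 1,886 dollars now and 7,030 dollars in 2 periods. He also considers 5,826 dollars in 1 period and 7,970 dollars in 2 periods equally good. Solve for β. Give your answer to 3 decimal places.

β ≈ 0.502

From the later pair, β·δ^1·5826 = β·δ^2·7970; dividing through, δ = 5826/7970 = 0.73099.
Now use the now-vs-future pair: 1886 = β·δ^2·7030 gives β = 1886/(0.53435·7030) ≈ 0.502.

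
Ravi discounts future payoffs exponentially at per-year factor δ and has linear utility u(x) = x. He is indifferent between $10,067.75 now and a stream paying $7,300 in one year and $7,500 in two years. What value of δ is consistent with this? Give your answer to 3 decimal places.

Present value of the stream is 7300·δ + 7500·δ². Indifference gives 7300δ + 7500δ² = 10067.75.
That is, 7500δ² + 7300δ − 10067.75 = 0, a quadratic in δ.
By the quadratic formula (taking the positive root), δ = (−7300 + √355322500.00) / 15000 ≈ 0.770.

δ ≈ 0.770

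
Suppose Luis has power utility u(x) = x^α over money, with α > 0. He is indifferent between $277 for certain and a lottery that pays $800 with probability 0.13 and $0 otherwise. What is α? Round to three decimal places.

The lottery's expected utility is 0.13·u(800) + 0.87·u(0) = 0.13·800^α (since u(0) = 0 for α > 0).
Equating: 277^α = 0.13·800^α, i.e. 0.3463^α = 0.13.
α = ln(0.13) / ln(277/800) = -2.040221/-1.060594 ≈ 1.924.

α ≈ 1.924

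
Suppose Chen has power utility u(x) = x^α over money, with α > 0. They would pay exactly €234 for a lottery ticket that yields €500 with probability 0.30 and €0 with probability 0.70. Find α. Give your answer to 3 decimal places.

The lottery's expected utility is 0.30·u(500) + 0.70·u(0) = 0.30·500^α (since u(0) = 0 for α > 0).
Setting u(234) equal to that: 234^α = 0.30·500^α ⇒ (234/500)^α = 0.30.
Take logs: α = ln 0.30 / ln(234/500) ≈ 1.58566.

α ≈ 1.586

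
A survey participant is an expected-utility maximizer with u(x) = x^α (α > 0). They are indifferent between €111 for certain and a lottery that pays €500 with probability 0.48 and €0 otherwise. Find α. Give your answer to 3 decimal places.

The lottery's expected utility is 0.48·u(500) + 0.52·u(0) = 0.48·500^α (since u(0) = 0 for α > 0).
Equating: 111^α = 0.48·500^α, i.e. 0.2220^α = 0.48.
α = ln(0.48) / ln(111/500) = -0.733969/-1.505078 ≈ 0.488.

α ≈ 0.488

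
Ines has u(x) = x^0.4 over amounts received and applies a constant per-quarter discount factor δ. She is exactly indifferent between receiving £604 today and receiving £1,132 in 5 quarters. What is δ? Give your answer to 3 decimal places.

δ ≈ 0.951

Equating discounted utilities: u(604) = δ^5·u(1132) ⇒ δ^5 = u(604)/u(1132).
With u(x) = x^0.4: δ^5 = 604^0.4/1132^0.4 = (604/1132)^0.4 = 0.77781.
Hence δ = (0.77781)^(1/5) = 0.95099.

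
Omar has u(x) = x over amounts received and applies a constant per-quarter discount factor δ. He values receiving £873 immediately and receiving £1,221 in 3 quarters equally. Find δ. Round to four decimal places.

Equating discounted utilities: u(873) = δ^3·u(1221) ⇒ δ^3 = u(873)/u(1221).
With u(x) = x: δ^3 = 873/1221 = 0.71499.
Hence δ = (0.71499)^(1/3) = 0.894196.

δ ≈ 0.8942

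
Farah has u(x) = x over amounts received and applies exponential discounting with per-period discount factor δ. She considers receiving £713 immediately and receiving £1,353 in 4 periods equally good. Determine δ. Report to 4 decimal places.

δ ≈ 0.8520

Equating discounted utilities: u(713) = δ^4·u(1353) ⇒ δ^4 = u(713)/u(1353).
With u(x) = x: δ^4 = 713/1353 = 0.52698.
Taking the 4th root: δ = 0.52698^(1/4) ≈ 0.8520.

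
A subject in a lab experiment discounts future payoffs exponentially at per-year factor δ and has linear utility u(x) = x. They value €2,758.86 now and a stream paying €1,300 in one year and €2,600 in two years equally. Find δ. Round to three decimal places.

δ ≈ 0.810

The stream is worth 1300δ + 2600δ² today, so 1300δ + 2600δ² = 2758.86.
Rearranged: 2600δ² + 1300δ − 2758.86 = 0.
By the quadratic formula (taking the positive root), δ = (−1300 + √30382144.00) / 5200 ≈ 0.810.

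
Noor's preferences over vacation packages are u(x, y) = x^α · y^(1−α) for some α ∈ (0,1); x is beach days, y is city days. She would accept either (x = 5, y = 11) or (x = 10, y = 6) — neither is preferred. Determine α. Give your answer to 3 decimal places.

α ≈ 0.467

The Cobb–Douglas utilities coincide, so 5^α·11^(1−α) = 10^α·6^(1−α).
Taking logs: α·ln 5 + (1−α)·ln 11 = α·ln 10 + (1−α)·ln 6, i.e. α·-0.693147 = (1−α)·-0.606136.
Thus α·(-1.299283) = -0.606136, so α = -0.606136/-1.299283 ≈ 0.467.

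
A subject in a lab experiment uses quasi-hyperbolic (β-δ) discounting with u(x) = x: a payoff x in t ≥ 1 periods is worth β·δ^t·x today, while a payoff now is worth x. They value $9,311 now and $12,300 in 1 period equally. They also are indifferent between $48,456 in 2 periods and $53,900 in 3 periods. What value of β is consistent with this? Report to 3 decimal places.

β ≈ 0.842

The second indifference involves only future payoffs, so β cancels: β·δ^2·48456 = β·δ^3·53900, giving δ = 48456/53900 = 0.89900.
The first indifference: 9311 = β·δ·12300, so β = 9311/(δ·12300) = 9311/(0.89900·12300) ≈ 0.842.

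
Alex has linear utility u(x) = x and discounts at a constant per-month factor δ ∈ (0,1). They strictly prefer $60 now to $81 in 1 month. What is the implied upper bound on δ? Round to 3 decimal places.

δ < 0.741

Comparing present values: 60 > δ·81.
Dividing through by 81 gives δ < 0.74074.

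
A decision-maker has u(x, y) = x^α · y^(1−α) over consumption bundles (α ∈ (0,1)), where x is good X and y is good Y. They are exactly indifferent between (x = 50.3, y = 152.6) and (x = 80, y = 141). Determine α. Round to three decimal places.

α ≈ 0.146

Set the two utilities equal: 50.3^α·152.6^(1−α) = 80^α·141^(1−α).
Taking logs: α·ln 50.3 + (1−α)·ln 152.6 = α·ln 80 + (1−α)·ln 141, i.e. α·-0.464022 = (1−α)·-0.079060.
With A = -0.464022 and B = -0.079060: α·A = (1−α)·B, so α = B/(A+B) = -0.079060/-0.543082 ≈ 0.146.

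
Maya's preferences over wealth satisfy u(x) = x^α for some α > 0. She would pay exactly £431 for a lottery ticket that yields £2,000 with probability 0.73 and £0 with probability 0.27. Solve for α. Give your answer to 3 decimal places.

α ≈ 0.205

The lottery's expected utility is 0.73·u(2000) + 0.27·u(0) = 0.73·2000^α (since u(0) = 0 for α > 0).
Setting u(431) equal to that: 431^α = 0.73·2000^α ⇒ (431/2000)^α = 0.73.
Taking logs: α·ln(431/2000) = ln(0.73), so α = -0.314711 / -1.534794 ≈ 0.205.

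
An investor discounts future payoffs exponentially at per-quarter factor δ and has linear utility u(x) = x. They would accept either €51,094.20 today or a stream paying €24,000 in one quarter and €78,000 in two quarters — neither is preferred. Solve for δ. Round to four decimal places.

δ ≈ 0.6700

Present value of the stream is 24000·δ + 78000·δ². Indifference gives 24000δ + 78000δ² = 51094.20.
Rearranged: 78000δ² + 24000δ − 51094.20 = 0.
δ = (−24000 + √(24000² + 4·78000·51094.20)) / (2·78000) = (−24000 + √16517390400.00) / 156000 ≈ 0.6700.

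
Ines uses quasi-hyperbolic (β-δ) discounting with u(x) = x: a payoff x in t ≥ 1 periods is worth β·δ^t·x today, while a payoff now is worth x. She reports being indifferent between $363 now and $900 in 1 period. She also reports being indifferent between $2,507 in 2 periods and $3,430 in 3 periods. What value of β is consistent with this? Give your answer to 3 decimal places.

Both payoffs in the second observation are in the future, so β drops out: δ^2·2507 = δ^3·3430 ⇒ δ = 2507/3430 = 0.73090.
The first indifference: 363 = β·δ·900, so β = 363/(δ·900) = 363/(0.73090·900) ≈ 0.552.

β ≈ 0.552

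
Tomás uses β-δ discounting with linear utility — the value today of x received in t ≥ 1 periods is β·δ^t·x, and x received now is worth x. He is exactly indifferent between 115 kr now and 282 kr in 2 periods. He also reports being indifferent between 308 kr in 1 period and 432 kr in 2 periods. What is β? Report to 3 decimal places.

The second indifference involves only future payoffs, so β cancels: β·δ^1·308 = β·δ^2·432, giving δ = 308/432 = 0.71296.
Now use the now-vs-future pair: 115 = β·δ^2·282 gives β = 115/(0.50832·282) ≈ 0.802.

β ≈ 0.802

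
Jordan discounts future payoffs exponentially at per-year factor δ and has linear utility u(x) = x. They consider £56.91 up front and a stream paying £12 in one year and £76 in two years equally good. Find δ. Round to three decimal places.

δ ≈ 0.790

Equating present values: 56.91 = 12δ + 76δ².
Rearranged: 76δ² + 12δ − 56.91 = 0.
The positive root is δ = [−12 + √(12² + 4·76·56.91)] / (2·76) = (−12 + 132.078)/152 ≈ 0.790.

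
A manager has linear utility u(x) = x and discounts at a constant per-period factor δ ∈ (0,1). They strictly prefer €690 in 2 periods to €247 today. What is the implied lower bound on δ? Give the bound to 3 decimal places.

δ > 0.598

Under u(x) = x this choice says 247 < δ^2·690.
So δ^2 > 247/690 = 0.35797; taking the square root of both positive sides preserves the inequality.
δ > 0.35797^(1/2) = 0.598.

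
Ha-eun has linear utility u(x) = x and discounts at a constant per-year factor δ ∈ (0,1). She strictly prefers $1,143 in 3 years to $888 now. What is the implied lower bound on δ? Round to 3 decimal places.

Comparing present values: 888 < δ^3·1143.
Hence δ^3 > 888/1143 = 0.77690, and x ↦ x^(1/3) is increasing on (0,∞).
δ > (888/1143)^(1/3) ≈ 0.919.

δ > 0.919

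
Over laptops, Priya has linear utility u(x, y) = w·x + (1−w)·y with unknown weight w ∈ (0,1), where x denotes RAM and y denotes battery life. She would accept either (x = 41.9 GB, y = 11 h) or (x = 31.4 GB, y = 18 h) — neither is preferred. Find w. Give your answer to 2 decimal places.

w = 0.40

Equating utilities: w·41.9 + (1−w)·11 = w·31.4 + (1−w)·18.
Rearranging, 10.5·w − 7·(1−w) = 0.
So w/(1−w) = 7/10.5 = 0.6667, giving w = 7/(10.5+7) = 0.40.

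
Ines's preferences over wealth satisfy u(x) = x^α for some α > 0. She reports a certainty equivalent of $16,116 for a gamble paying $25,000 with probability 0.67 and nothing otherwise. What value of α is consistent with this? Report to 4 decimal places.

α ≈ 0.9121

EU(lottery) = 0.67·25000^α + 0.33·0 = 0.67·25000^α.
Equating: 16116^α = 0.67·25000^α, i.e. 0.6446^α = 0.67.
α = ln(0.67) / ln(16116/25000) = -0.4004776/-0.4390633 ≈ 0.9121.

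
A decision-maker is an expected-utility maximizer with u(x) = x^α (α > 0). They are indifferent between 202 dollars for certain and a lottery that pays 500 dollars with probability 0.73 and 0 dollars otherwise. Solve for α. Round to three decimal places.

EU(lottery) = 0.73·500^α + 0.27·0 = 0.73·500^α.
Indifference: 202^α = 0.73·500^α, so (202/500)^α = 0.73.
α = ln(0.73) / ln(202/500) = -0.314711/-0.906340 ≈ 0.347.

α ≈ 0.347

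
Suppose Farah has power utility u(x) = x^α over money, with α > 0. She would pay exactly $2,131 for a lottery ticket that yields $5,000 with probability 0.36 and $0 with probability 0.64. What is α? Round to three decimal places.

EU(lottery) = 0.36·5000^α + 0.64·0 = 0.36·5000^α.
Indifference: 2131^α = 0.36·5000^α, so (2131/5000)^α = 0.36.
Taking logs: α·ln(2131/5000) = ln(0.36), so α = -1.021651 / -0.852847 ≈ 1.198.

α ≈ 1.198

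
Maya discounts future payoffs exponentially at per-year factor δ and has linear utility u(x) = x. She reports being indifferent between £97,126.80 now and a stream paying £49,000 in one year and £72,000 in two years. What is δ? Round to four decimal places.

Equating present values: 97126.80 = 49000δ + 72000δ².
So 72000δ² + 49000δ − 97126.80 = 0.
δ = (−49000 + √(49000² + 4·72000·97126.80)) / (2·72000) = (−49000 + √30373518400.00) / 144000 ≈ 0.8700.

δ ≈ 0.8700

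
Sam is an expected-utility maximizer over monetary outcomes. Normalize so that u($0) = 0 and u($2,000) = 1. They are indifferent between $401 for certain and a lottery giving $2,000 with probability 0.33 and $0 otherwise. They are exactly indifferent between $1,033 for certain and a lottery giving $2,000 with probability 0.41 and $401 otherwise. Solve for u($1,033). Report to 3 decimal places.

From the first indifference, u($401) = 0.33·u($2,000) + 0.67·u($0) = 0.33·1 + 0.67·0 = 0.33.
Chaining: u($1,033) = 0.41·1.00 + 0.59·0.33 = 0.6047.

0.605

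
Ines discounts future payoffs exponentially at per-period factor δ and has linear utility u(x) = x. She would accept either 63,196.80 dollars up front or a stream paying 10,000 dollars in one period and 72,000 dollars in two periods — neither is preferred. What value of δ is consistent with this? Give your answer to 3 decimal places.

Present value of the stream is 10000·δ + 72000·δ². Indifference gives 10000δ + 72000δ² = 63196.80.
Rearranged: 72000δ² + 10000δ − 63196.80 = 0.
By the quadratic formula (taking the positive root), δ = (−10000 + √18300678400.00) / 144000 ≈ 0.870.

δ ≈ 0.870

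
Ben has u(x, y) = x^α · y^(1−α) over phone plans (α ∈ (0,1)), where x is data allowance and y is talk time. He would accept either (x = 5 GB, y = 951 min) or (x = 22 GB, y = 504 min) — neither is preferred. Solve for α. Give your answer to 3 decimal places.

The Cobb–Douglas utilities coincide, so 5^α·951^(1−α) = 22^α·504^(1−α).
Taking logs: α·ln 5 + (1−α)·ln 951 = α·ln 22 + (1−α)·ln 504, i.e. α·-1.481605 = (1−α)·-0.634938.
With A = -1.481605 and B = -0.634938: α·A = (1−α)·B, so α = B/(A+B) = -0.634938/-2.116543 ≈ 0.300.

α ≈ 0.300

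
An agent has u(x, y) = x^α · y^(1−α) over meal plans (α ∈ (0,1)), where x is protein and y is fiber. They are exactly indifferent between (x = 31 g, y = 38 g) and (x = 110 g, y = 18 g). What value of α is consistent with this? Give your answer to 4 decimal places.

Set the two utilities equal: 31^α·38^(1−α) = 110^α·18^(1−α).
Taking logs: α·ln 31 + (1−α)·ln 38 = α·ln 110 + (1−α)·ln 18, i.e. α·-1.2664932 = (1−α)·-0.7472144.
Thus α·(-2.0137076) = -0.7472144, so α = -0.7472144/-2.0137076 ≈ 0.3711.

α ≈ 0.3711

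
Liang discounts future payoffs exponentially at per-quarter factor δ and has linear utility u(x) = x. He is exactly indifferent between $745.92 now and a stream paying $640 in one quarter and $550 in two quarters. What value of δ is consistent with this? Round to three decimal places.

δ ≈ 0.720

Equating present values: 745.92 = 640δ + 550δ².
Rearranged: 550δ² + 640δ − 745.92 = 0.
By the quadratic formula (taking the positive root), δ = (−640 + √2050624.00) / 1100 ≈ 0.720.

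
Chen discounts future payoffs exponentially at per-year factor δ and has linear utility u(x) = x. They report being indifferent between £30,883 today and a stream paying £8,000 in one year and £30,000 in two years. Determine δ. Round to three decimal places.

δ ≈ 0.890

Equating present values: 30883 = 8000δ + 30000δ².
That is, 30000δ² + 8000δ − 30883 = 0, a quadratic in δ.
By the quadratic formula (taking the positive root), δ = (−8000 + √3769960000.00) / 60000 ≈ 0.890.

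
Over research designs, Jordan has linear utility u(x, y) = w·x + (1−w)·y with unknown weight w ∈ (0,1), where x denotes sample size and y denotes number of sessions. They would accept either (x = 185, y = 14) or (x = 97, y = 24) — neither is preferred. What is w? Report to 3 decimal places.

u(185,14) = u(97,24) means w·185 + (1−w)·14 = w·97 + (1−w)·24.
w·(185−97) = (1−w)·(24−14), i.e. w·88 = (1−w)·10.
So w/(1−w) = 10/88 = 0.1136, giving w = 10/(88+10) = 0.102.

w = 0.102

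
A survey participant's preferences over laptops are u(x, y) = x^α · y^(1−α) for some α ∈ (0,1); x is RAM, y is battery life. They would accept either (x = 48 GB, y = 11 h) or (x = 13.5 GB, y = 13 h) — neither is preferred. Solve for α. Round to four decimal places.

α ≈ 0.1164

The Cobb–Douglas utilities coincide, so 48^α·11^(1−α) = 13.5^α·13^(1−α).
Rearrange to (48/13.5)^α = (13/11)^(1−α) and take logs: α·1.2685113 = (1−α)·0.1670541.
So α/(1−α) = (0.1670541)/(1.2685113) = 0.1316930, and α = 0.1316930/1.1316930 ≈ 0.1164.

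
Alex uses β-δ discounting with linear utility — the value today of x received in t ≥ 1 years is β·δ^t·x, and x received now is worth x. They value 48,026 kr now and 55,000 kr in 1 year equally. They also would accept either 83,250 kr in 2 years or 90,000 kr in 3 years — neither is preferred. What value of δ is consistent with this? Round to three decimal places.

δ ≈ 0.925

From the later pair, β·δ^2·83250 = β·δ^3·90000; dividing through, δ = 83250/90000 = 0.92500.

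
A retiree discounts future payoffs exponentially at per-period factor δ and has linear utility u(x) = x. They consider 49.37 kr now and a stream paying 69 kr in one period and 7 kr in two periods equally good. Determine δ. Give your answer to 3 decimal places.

The stream is worth 69δ + 7δ² today, so 69δ + 7δ² = 49.37.
So 7δ² + 69δ − 49.37 = 0.
By the quadratic formula (taking the positive root), δ = (−69 + √6143.36) / 14 ≈ 0.670.

δ ≈ 0.670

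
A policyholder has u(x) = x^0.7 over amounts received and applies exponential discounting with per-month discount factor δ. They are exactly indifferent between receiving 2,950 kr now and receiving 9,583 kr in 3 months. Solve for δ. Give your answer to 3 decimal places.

δ ≈ 0.760

Indifference means u(2950) = δ^3 · u(9583), so δ^3 = u(2950)/u(9583).
Since u(x) = x^0.7, δ^3 = (2950/9583)^0.7 = 0.30784^0.7 = 0.43835.
Hence δ = (0.43835)^(1/3) = 0.75964.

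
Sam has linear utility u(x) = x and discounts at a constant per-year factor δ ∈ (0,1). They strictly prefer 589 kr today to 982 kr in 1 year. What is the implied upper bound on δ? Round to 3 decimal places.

δ < 0.600

Under u(x) = x this choice says 589 > δ·982.
Dividing through by 982 gives δ < 0.59980.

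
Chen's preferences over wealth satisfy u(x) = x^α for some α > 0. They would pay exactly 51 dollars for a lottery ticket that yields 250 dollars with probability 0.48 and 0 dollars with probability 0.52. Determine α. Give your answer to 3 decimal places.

α ≈ 0.462

The lottery's expected utility is 0.48·u(250) + 0.52·u(0) = 0.48·250^α (since u(0) = 0 for α > 0).
Indifference: 51^α = 0.48·250^α, so (51/250)^α = 0.48.
α = ln(0.48) / ln(51/250) = -0.733969/-1.589635 ≈ 0.462.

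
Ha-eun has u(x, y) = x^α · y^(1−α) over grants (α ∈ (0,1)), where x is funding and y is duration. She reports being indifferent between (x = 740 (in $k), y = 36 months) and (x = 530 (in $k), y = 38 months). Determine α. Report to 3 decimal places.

Indifference: 740^α · 36^(1−α) = 530^α · 38^(1−α).
Taking logs: α·ln 740 + (1−α)·ln 36 = α·ln 530 + (1−α)·ln 38, i.e. α·0.333773 = (1−α)·0.054067.
With A = 0.333773 and B = 0.054067: α·A = (1−α)·B, so α = B/(A+B) = 0.054067/0.387840 ≈ 0.139.

α ≈ 0.139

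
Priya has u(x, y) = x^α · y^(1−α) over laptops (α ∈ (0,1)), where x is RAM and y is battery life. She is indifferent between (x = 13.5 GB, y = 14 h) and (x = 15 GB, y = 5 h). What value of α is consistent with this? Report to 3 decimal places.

α ≈ 0.907

Indifference: 13.5^α · 14^(1−α) = 15^α · 5^(1−α).
Taking logs: α·ln 13.5 + (1−α)·ln 14 = α·ln 15 + (1−α)·ln 5, i.e. α·-0.105361 = (1−α)·-1.029619.
So α/(1−α) = (-1.029619)/(-0.105361) = 9.772297, and α = 9.772297/10.772297 ≈ 0.907.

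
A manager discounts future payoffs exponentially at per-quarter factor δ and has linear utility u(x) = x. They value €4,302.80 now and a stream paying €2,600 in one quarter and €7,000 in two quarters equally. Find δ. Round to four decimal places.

Present value of the stream is 2600·δ + 7000·δ². Indifference gives 2600δ + 7000δ² = 4302.80.
So 7000δ² + 2600δ − 4302.80 = 0.
The positive root is δ = [−2600 + √(2600² + 4·7000·4302.80)] / (2·7000) = (−2600 + 11280.000)/14000 ≈ 0.6200.

δ ≈ 0.6200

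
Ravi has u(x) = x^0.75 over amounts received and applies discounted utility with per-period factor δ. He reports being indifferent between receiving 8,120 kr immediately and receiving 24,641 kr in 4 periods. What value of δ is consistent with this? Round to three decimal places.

The payoff in 4 periods is discounted by δ^4, so u(8120) = δ^4·u(24641) and δ^4 = u(8120)/u(24641).
Since u(x) = x^0.75, δ^4 = (8120/24641)^0.75 = 0.32953^0.75 = 0.43493.
Taking the 4th root: δ = 0.43493^(1/4) ≈ 0.812.

δ ≈ 0.812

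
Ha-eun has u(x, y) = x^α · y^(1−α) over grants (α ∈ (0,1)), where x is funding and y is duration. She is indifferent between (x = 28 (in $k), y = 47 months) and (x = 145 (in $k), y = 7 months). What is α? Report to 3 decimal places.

α ≈ 0.537

The Cobb–Douglas utilities coincide, so 28^α·47^(1−α) = 145^α·7^(1−α).
Rearrange to (28/145)^α = (7/47)^(1−α) and take logs: α·-1.644529 = (1−α)·-1.904237.
So α/(1−α) = (-1.904237)/(-1.644529) = 1.157922, and α = 1.157922/2.157922 ≈ 0.537.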